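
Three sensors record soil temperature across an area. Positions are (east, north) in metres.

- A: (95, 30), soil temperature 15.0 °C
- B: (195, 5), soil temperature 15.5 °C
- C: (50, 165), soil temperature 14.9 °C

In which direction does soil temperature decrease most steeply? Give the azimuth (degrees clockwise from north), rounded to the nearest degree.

Three-point gradient (reference A): Δ to B = (100, -25, +0.5), Δ to C = (-45, 135, -0.1).
∂T/∂x = +0.005253, ∂T/∂y = +0.001010 (det = 12375).
Steepest decrease is along −∇f: components (-0.005253 E, -0.001010 N).
Azimuth = atan2(-0.005253, -0.001010) = 259.1° ≈ 259°.

259°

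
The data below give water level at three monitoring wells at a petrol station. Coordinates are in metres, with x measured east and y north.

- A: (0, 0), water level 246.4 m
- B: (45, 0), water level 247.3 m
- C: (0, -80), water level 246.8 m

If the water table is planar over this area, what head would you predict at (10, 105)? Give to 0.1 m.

246.1 m

∂h/∂x = (247.3 − 246.4) / (45 − 0) = +0.02000
∂h/∂y = (246.8 − 246.4) / (-80 − 0) = -0.005000
h(10, 105) = 246.4 + (+0.02000)·(10) + (-0.005000)·(105) = 246.4 +0.200 -0.525 = 246.075 m.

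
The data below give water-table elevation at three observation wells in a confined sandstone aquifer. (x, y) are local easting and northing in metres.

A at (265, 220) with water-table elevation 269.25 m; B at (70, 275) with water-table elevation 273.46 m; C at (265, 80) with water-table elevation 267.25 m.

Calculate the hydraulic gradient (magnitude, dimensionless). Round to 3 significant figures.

Taking A as reference: B−A = (-195, 55, +4.21); C−A = (0, -140, -2.00).
Determinant of the coordinate differences = (-195)·(-140) − 0·55 = 27300.
∂h/∂x = [(+4.21)·(-140) − (-2.00)·55] / 27300 = -0.01756
∂h/∂y = [(-195)·(-2.00) − 0·(+4.21)] / 27300 = +0.01429
|∇h| = √(-0.01756² + 0.01429²) = 0.02264

0.0226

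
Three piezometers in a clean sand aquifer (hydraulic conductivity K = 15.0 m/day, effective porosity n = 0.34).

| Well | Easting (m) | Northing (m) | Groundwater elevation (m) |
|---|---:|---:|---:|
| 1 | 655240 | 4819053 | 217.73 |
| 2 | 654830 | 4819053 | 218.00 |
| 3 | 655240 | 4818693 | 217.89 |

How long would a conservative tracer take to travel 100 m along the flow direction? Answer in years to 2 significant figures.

7.8 years

∂h/∂x = (218.00 − 217.73) / (654830 − 655240) = -0.0006585
∂h/∂y = (217.89 − 217.73) / (4818693 − 4819053) = -0.0004444
|∇h| = √(-0.0006585² + -0.0004444²) = 0.0007944
Seepage velocity v = K·i/n = 15.0 × 0.0007944 / 0.34 = 0.03505 m/day.
t = 100 / 0.03505 = 2853 days = 7.81 years.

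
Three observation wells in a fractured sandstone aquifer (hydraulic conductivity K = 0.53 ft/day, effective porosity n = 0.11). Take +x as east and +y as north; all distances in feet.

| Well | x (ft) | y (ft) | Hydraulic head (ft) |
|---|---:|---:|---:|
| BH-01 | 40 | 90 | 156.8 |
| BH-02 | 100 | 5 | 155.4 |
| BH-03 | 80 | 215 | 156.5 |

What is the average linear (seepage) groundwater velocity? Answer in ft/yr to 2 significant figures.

Differences from BH-01: to BH-02 (Δx, Δy, Δh) = (60, -85, -1.4); to BH-03 = (40, 125, -0.3).
Determinant of the coordinate differences = 60·125 − 40·(-85) = 10900.
∂h/∂x = [(-1.4)·125 − (-0.3)·(-85)] / 10900 = -0.01839
∂h/∂y = [60·(-0.3) − 40·(-1.4)] / 10900 = +0.003486
|∇h| = √(-0.01839² + 0.003486²) = 0.01872
Seepage velocity v = K·i/n = 0.53 × 0.01872 / 0.11 = 0.0902 ft/day = 32.95 ft/yr.

33 ft/yr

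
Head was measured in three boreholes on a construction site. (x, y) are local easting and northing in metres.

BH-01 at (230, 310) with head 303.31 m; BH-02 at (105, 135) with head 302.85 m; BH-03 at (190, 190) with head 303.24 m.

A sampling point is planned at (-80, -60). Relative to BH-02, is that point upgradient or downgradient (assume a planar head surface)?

downgradient

Three-point gradient (reference BH-01): Δ to BH-02 = (-125, -175, -0.46), Δ to BH-03 = (-40, -120, -0.07).
∂h/∂x = +0.005369, ∂h/∂y = -0.001206 (det = 8000).
Head at (-80, -60) = 303.31 + (+0.005369)·(-310) + (-0.001206)·(-370) = 302.09 m.
That is lower than the 302.85 m at BH-02, so the point is downgradient.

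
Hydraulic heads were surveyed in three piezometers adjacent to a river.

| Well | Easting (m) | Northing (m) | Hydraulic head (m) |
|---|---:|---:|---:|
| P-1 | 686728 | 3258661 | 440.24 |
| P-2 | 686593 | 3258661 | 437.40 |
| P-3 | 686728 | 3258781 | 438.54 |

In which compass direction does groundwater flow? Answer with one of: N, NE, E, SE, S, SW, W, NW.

∂h/∂x = (437.40 − 440.24) / (686593 − 686728) = +0.02104
∂h/∂y = (438.54 − 440.24) / (3258781 − 3258661) = -0.01417
Flow = −∇h = (-0.02104 east, +0.01417 north), which points northwest.

NW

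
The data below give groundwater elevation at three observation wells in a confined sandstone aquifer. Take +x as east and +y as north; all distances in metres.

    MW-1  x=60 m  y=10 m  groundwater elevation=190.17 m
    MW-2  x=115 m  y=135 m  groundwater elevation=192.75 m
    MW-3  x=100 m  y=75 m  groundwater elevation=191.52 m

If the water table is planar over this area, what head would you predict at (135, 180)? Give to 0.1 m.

193.7 m

Differences from MW-1: to MW-2 (Δx, Δy, Δh) = (55, 125, +2.58); to MW-3 = (40, 65, +1.35).
Determinant of the coordinate differences = 55·65 − 40·125 = -1425.
∂h/∂x = [(+2.58)·65 − (+1.35)·125] / -1425 = +0.0007368
∂h/∂y = [55·(+1.35) − 40·(+2.58)] / -1425 = +0.02032
h(135, 180) = 190.17 + (+0.0007368)·(75) + (+0.02032)·(170) = 190.17 +0.055 +3.454 = 193.679 m.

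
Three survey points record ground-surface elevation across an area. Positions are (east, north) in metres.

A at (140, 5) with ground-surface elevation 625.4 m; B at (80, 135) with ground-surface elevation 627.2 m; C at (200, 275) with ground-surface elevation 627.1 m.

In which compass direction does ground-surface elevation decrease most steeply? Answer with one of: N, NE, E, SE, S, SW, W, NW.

SE

Differences from A: to B (Δx, Δy, Δh) = (-60, 130, +1.8); to C = (60, 270, +1.7).
Solve a·Δx + b·Δy = Δz: det = (-60)·270 − 60·130 = -24000.
∂z/∂x = [(+1.8)·270 − (+1.7)·130] / -24000 = -0.01104
∂z/∂y = [(-60)·(+1.7) − 60·(+1.8)] / -24000 = +0.008750
Steepest decrease is along −∇f = (+0.01104 E, -0.008750 N) → southeast.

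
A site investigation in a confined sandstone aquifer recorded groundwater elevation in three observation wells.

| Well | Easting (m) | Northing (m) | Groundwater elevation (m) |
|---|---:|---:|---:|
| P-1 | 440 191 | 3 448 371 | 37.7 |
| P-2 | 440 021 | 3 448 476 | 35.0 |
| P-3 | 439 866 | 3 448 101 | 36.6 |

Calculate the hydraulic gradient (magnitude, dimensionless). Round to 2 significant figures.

Taking P-1 as reference: P-2−P-1 = (-170, 105, -2.7); P-3−P-1 = (-325, -270, -1.1).
Determinant of the coordinate differences = (-170)·(-270) − (-325)·105 = 80025.
∂h/∂x = [(-2.7)·(-270) − (-1.1)·105] / 80025 = +0.01055
∂h/∂y = [(-170)·(-1.1) − (-325)·(-2.7)] / 80025 = -0.008629
|∇h| = √(0.01055² + -0.008629²) = 0.01363

0.014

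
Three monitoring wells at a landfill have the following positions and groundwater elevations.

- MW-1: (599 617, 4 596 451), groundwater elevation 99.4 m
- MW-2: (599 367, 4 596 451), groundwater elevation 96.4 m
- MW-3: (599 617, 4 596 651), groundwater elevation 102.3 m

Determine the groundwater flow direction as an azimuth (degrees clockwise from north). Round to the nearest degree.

∂h/∂x = (96.4 − 99.4) / (599367 − 599617) = +0.01200
∂h/∂y = (102.3 − 99.4) / (4596651 − 4596451) = +0.01450
Flow direction (−∇h) has components (-0.01200 E, -0.01450 N).
Azimuth = atan2(E, N) = atan2(-0.01200, -0.01450) = 219.6° ≈ 220°.

220°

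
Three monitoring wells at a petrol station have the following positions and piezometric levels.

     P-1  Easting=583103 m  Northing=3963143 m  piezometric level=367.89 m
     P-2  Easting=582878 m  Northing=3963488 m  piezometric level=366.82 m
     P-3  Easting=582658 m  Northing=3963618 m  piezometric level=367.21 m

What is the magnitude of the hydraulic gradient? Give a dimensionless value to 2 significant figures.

0.0091

Taking P-1 as reference: P-2−P-1 = (-225, 345, -1.07); P-3−P-1 = (-445, 475, -0.68).
Solve a·Δx + b·Δy = Δh: det = (-225)·475 − (-445)·345 = 46650.
∂h/∂x = [(-1.07)·475 − (-0.68)·345] / 46650 = -0.005866
∂h/∂y = [(-225)·(-0.68) − (-445)·(-1.07)] / 46650 = -0.006927
|∇h| = √(-0.005866² + -0.006927²) = 0.009077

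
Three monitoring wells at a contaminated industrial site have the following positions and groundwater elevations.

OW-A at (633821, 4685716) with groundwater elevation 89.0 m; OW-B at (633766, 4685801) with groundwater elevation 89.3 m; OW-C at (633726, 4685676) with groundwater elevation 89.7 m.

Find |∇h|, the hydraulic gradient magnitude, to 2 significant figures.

Taking OW-A as reference: OW-B−OW-A = (-55, 85, +0.3); OW-C−OW-A = (-95, -40, +0.7).
Determinant of the coordinate differences = (-55)·(-40) − (-95)·85 = 10275.
∂h/∂x = [(+0.3)·(-40) − (+0.7)·85] / 10275 = -0.006959
∂h/∂y = [(-55)·(+0.7) − (-95)·(+0.3)] / 10275 = -0.0009732
|∇h| = √(-0.006959² + -0.0009732²) = 0.007027

0.0070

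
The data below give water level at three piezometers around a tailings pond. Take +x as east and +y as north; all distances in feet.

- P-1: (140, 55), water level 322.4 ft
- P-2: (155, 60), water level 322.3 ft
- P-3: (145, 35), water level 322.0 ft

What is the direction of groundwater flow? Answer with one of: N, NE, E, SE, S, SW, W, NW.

SE

With h = a·x + b·y + c and P-1 as origin, the differences give:
  15·a + 5·b = -0.1
  5·a + (-20)·b = -0.4
Eliminate b (×(-20) and ×5, subtract): -325·a = 4.00 → a = ∂h/∂x = -0.01231
Back-substitute: b = ∂h/∂y = +0.01692.
Flow = −∇h = (+0.01231 east, -0.01692 north), which points southeast.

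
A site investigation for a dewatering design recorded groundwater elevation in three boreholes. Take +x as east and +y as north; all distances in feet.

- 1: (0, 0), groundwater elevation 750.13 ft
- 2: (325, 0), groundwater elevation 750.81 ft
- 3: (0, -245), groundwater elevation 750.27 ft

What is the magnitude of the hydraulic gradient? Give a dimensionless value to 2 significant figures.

0.0022

∂h/∂x = (750.81 − 750.13) / (325 − 0) = +0.002092
∂h/∂y = (750.27 − 750.13) / (-245 − 0) = -0.0005714
|∇h| = √(0.002092² + -0.0005714²) = 0.002169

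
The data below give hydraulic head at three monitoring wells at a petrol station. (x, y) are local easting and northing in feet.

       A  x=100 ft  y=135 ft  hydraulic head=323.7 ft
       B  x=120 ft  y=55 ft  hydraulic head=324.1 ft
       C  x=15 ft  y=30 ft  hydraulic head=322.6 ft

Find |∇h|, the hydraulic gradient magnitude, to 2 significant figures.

Taking A as reference: B−A = (20, -80, +0.4); C−A = (-85, -105, -1.1).
Determinant of the coordinate differences = 20·(-105) − (-85)·(-80) = -8900.
∂h/∂x = [(+0.4)·(-105) − (-1.1)·(-80)] / -8900 = +0.01461
∂h/∂y = [20·(-1.1) − (-85)·(+0.4)] / -8900 = -0.001348
|∇h| = √(0.01461² + -0.001348²) = 0.01467

0.015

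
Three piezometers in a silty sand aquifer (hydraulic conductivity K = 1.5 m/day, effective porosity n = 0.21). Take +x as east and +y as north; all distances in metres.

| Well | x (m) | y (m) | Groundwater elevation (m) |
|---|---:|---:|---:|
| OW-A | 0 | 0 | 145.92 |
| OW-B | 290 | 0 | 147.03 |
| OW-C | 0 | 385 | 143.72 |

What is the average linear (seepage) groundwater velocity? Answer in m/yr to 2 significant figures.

18 m/yr

∂h/∂x = (147.03 − 145.92) / (290 − 0) = +0.003828
∂h/∂y = (143.72 − 145.92) / (385 − 0) = -0.005714
|∇h| = √(0.003828² + -0.005714²) = 0.006878
Seepage velocity v = K·i/n = 1.5 × 0.006878 / 0.21 = 0.04913 m/day = 17.94 m/yr.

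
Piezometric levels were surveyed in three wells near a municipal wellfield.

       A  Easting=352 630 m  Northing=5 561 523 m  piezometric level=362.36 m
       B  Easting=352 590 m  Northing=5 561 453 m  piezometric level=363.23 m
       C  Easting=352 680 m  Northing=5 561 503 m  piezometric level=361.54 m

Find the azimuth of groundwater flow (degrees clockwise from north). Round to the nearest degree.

082°

With h = a·x + b·y + c and A as origin, the differences give:
  (-40)·a + (-70)·b = +0.87
  50·a + (-20)·b = -0.82
Eliminate b (×(-20) and ×(-70), subtract): 4300·a = -74.800 → a = ∂h/∂x = -0.01740
Back-substitute: b = ∂h/∂y = -0.002488.
Flow direction (−∇h) has components (+0.01740 E, +0.002488 N).
Azimuth = atan2(E, N) = atan2(+0.01740, +0.002488) = 81.9° ≈ 082°.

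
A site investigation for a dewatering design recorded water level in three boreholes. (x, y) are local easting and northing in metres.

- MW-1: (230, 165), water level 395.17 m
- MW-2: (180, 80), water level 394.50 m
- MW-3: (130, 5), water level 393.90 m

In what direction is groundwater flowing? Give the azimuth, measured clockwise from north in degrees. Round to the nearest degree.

192°

Three-point gradient (reference MW-1): Δ to MW-2 = (-50, -85, -0.67), Δ to MW-3 = (-100, -160, -1.27).
∂h/∂x = +0.001500, ∂h/∂y = +0.007000 (det = -500).
Flow direction (−∇h) has components (-0.001500 E, -0.007000 N).
Azimuth = atan2(E, N) = atan2(-0.001500, -0.007000) = 192.1° ≈ 192°.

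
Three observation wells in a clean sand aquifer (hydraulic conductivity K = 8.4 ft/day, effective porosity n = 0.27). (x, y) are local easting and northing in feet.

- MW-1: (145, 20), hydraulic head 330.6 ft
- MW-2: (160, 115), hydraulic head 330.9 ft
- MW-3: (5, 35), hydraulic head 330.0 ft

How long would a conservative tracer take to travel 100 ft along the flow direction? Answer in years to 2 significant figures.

With h = a·x + b·y + c and MW-1 as origin, the differences give:
  15·a + 95·b = +0.3
  (-140)·a + 15·b = -0.6
Eliminate b (×15 and ×95, subtract): 13525·a = 61.50 → a = ∂h/∂x = +0.004547
Back-substitute: b = ∂h/∂y = +0.002440.
|∇h| = √(0.004547² + 0.002440²) = 0.00516
Seepage velocity v = K·i/n = 8.4 × 0.00516 / 0.27 = 0.1605 ft/day.
t = 100 / 0.1605 = 623.1 days = 1.71 years.

1.7 years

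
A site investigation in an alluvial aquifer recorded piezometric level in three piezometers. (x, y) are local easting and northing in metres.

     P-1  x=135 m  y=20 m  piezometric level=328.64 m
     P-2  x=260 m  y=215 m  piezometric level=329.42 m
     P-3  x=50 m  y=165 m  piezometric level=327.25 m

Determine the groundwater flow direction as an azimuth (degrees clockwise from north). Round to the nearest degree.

286°

Three-point gradient (reference P-1): Δ to P-2 = (125, 195, +0.78), Δ to P-3 = (-85, 145, -1.39).
∂h/∂x = +0.01107, ∂h/∂y = -0.003097 (det = 34700).
Flow direction (−∇h) has components (-0.01107 E, +0.003097 N).
Azimuth = atan2(E, N) = atan2(-0.01107, +0.003097) = 285.6° ≈ 286°.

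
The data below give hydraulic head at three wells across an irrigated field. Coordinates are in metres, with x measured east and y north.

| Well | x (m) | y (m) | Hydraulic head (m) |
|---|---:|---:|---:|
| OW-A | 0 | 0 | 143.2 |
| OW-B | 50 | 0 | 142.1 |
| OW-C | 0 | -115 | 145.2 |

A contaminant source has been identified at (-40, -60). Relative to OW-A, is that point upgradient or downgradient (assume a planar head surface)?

∂h/∂x = (142.1 − 143.2) / (50 − 0) = -0.02200
∂h/∂y = (145.2 − 143.2) / (-115 − 0) = -0.01739
Head at (-40, -60) = 143.2 + (-0.02200)·(-40) + (-0.01739)·(-60) = 145.12 m.
That is higher than the 143.2 m at OW-A, so the point is upgradient.

upgradient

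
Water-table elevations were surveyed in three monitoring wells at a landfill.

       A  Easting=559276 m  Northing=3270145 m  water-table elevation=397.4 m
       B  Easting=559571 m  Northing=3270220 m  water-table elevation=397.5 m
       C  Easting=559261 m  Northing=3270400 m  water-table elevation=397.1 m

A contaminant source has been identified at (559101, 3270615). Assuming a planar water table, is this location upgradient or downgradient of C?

With h = a·x + b·y + c and A as origin, the differences give:
  295·a + 75·b = +0.1
  (-15)·a + 255·b = -0.3
Eliminate b (×255 and ×75, subtract): 76350·a = 48.00 → a = ∂h/∂x = +0.0006287
Back-substitute: b = ∂h/∂y = -0.001139.
Head at (559101, 3270615) = 397.4 + (+0.0006287)·(-175) + (-0.001139)·(470) = 396.75 m.
That is lower than the 397.1 m at C, so the point is downgradient.

downgradient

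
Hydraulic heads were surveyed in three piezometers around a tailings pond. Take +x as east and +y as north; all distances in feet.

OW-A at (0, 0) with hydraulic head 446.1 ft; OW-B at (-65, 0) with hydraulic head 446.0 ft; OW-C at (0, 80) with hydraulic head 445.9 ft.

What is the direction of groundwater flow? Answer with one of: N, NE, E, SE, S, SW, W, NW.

NW

∂h/∂x = (446.0 − 446.1) / (-65 − 0) = +0.001538
∂h/∂y = (445.9 − 446.1) / (80 − 0) = -0.002500
Flow = −∇h = (-0.001538 east, +0.002500 north), which points northwest.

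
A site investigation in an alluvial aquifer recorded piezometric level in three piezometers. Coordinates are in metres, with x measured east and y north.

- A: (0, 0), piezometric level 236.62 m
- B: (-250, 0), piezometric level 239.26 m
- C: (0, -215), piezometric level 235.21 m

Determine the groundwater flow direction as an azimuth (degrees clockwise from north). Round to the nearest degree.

∂h/∂x = (239.26 − 236.62) / (-250 − 0) = -0.01056
∂h/∂y = (235.21 − 236.62) / (-215 − 0) = +0.006558
Flow direction (−∇h) has components (+0.01056 E, -0.006558 N).
Azimuth = atan2(E, N) = atan2(+0.01056, -0.006558) = 121.8° ≈ 122°.

122°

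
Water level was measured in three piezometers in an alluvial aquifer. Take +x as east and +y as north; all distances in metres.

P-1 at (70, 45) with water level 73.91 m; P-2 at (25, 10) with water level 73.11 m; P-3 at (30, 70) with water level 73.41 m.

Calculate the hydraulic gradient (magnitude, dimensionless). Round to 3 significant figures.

0.0153

Taking P-1 as reference: P-2−P-1 = (-45, -35, -0.80); P-3−P-1 = (-40, 25, -0.50).
Determinant of the coordinate differences = (-45)·25 − (-40)·(-35) = -2525.
∂h/∂x = [(-0.80)·25 − (-0.50)·(-35)] / -2525 = +0.01485
∂h/∂y = [(-45)·(-0.50) − (-40)·(-0.80)] / -2525 = +0.003762
|∇h| = √(0.01485² + 0.003762²) = 0.01532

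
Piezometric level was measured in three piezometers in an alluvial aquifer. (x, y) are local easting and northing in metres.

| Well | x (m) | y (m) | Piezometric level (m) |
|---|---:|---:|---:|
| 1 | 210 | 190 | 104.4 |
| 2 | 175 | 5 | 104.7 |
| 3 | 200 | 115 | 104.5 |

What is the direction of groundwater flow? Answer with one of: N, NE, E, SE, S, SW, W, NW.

With h = a·x + b·y + c and 1 as origin, the differences give:
  (-35)·a + (-185)·b = +0.3
  (-10)·a + (-75)·b = +0.1
Eliminate b (×(-75) and ×(-185), subtract): 775·a = -4.00 → a = ∂h/∂x = -0.005161
Back-substitute: b = ∂h/∂y = -0.0006452.
Flow = −∇h = (+0.005161 east, +0.0006452 north), which points east.

E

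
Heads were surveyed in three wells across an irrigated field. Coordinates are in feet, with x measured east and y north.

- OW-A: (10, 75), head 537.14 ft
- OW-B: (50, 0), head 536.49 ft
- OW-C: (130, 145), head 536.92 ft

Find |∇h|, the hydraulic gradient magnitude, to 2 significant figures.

Differences from OW-A: to OW-B (Δx, Δy, Δh) = (40, -75, -0.65); to OW-C = (120, 70, -0.22).
Determinant of the coordinate differences = 40·70 − 120·(-75) = 11800.
∂h/∂x = [(-0.65)·70 − (-0.22)·(-75)] / 11800 = -0.005254
∂h/∂y = [40·(-0.22) − 120·(-0.65)] / 11800 = +0.005864
|∇h| = √(-0.005254² + 0.005864²) = 0.007873

0.0079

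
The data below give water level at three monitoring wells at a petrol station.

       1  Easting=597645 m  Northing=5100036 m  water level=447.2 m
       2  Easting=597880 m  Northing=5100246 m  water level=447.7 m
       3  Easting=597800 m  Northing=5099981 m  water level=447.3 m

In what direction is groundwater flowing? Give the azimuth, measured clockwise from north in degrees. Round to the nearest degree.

222°

With h = a·x + b·y + c and 1 as origin, the differences give:
  235·a + 210·b = +0.5
  155·a + (-55)·b = +0.1
Eliminate b (×(-55) and ×210, subtract): -45475·a = -48.50 → a = ∂h/∂x = +0.001067
Back-substitute: b = ∂h/∂y = +0.001187.
Flow direction (−∇h) has components (-0.001067 E, -0.001187 N).
Azimuth = atan2(E, N) = atan2(-0.001067, -0.001187) = 221.9° ≈ 222°.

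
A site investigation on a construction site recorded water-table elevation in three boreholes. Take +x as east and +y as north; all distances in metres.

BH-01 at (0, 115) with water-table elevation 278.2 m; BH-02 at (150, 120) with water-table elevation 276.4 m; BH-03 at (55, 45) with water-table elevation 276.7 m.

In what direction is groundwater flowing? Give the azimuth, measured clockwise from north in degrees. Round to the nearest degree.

133°

Taking BH-01 as reference: BH-02−BH-01 = (150, 5, -1.8); BH-03−BH-01 = (55, -70, -1.5).
Determinant of the coordinate differences = 150·(-70) − 55·5 = -10775.
∂h/∂x = [(-1.8)·(-70) − (-1.5)·5] / -10775 = -0.01239
∂h/∂y = [150·(-1.5) − 55·(-1.8)] / -10775 = +0.01169
Flow direction (−∇h) has components (+0.01239 E, -0.01169 N).
Azimuth = atan2(E, N) = atan2(+0.01239, -0.01169) = 133.3° ≈ 133°.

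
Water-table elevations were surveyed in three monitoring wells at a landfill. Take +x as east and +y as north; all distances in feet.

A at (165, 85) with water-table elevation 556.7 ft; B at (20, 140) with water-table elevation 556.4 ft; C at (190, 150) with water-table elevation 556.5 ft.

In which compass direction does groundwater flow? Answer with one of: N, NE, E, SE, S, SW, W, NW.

N

Taking A as reference: B−A = (-145, 55, -0.3); C−A = (25, 65, -0.2).
Solve a·Δx + b·Δy = Δh: det = (-145)·65 − 25·55 = -10800.
∂h/∂x = [(-0.3)·65 − (-0.2)·55] / -10800 = +0.0007870
∂h/∂y = [(-145)·(-0.2) − 25·(-0.3)] / -10800 = -0.003380
Flow = −∇h = (-0.0007870 east, +0.003380 north), which points north.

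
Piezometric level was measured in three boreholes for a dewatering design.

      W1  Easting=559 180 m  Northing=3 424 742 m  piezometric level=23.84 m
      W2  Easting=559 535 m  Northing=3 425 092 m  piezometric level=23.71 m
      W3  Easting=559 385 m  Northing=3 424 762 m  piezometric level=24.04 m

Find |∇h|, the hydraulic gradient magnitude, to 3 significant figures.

0.00188

Differences from W1: to W2 (Δx, Δy, Δh) = (355, 350, -0.13); to W3 = (205, 20, +0.20).
Solve a·Δx + b·Δy = Δh: det = 355·20 − 205·350 = -64650.
∂h/∂x = [(-0.13)·20 − (+0.20)·350] / -64650 = +0.001123
∂h/∂y = [355·(+0.20) − 205·(-0.13)] / -64650 = -0.001510
|∇h| = √(0.001123² + -0.001510²) = 0.001882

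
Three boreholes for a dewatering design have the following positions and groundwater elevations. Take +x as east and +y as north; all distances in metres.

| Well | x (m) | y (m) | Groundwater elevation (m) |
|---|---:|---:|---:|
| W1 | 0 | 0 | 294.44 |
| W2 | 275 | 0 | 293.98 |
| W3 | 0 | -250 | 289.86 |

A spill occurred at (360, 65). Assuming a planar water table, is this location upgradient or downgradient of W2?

upgradient

∂h/∂x = (293.98 − 294.44) / (275 − 0) = -0.001673
∂h/∂y = (289.86 − 294.44) / (-250 − 0) = +0.01832
Head at (360, 65) = 294.44 + (-0.001673)·(360) + (+0.01832)·(65) = 295.03 m.
That is higher than the 293.98 m at W2, so the point is upgradient.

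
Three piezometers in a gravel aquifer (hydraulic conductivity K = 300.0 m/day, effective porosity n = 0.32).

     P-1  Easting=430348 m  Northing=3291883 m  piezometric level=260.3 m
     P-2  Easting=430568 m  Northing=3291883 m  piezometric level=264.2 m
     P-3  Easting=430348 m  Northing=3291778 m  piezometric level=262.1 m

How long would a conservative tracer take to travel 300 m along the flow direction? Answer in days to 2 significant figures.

13 days

∂h/∂x = (264.2 − 260.3) / (430568 − 430348) = +0.01773
∂h/∂y = (262.1 − 260.3) / (3291778 − 3291883) = -0.01714
|∇h| = √(0.01773² + -0.01714²) = 0.02466
Seepage velocity v = K·i/n = 300.0 × 0.02466 / 0.32 = 23.12 m/day.
t = 300 / 23.12 = 12.98 days.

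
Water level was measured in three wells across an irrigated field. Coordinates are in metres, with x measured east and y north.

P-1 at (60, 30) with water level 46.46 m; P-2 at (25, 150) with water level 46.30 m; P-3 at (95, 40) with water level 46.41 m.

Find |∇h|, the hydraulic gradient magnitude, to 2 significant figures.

Differences from P-1: to P-2 (Δx, Δy, Δh) = (-35, 120, -0.16); to P-3 = (35, 10, -0.05).
Solve a·Δx + b·Δy = Δh: det = (-35)·10 − 35·120 = -4550.
∂h/∂x = [(-0.16)·10 − (-0.05)·120] / -4550 = -0.0009670
∂h/∂y = [(-35)·(-0.05) − 35·(-0.16)] / -4550 = -0.001615
|∇h| = √(-0.0009670² + -0.001615²) = 0.001882

0.0019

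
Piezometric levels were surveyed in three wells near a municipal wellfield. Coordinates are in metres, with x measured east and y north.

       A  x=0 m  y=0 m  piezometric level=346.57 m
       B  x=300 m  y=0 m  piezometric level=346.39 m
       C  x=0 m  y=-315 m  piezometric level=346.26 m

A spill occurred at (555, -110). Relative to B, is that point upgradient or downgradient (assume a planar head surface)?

∂h/∂x = (346.39 − 346.57) / (300 − 0) = -0.0006000
∂h/∂y = (346.26 − 346.57) / (-315 − 0) = +0.0009841
Head at (555, -110) = 346.57 + (-0.0006000)·(555) + (+0.0009841)·(-110) = 346.13 m.
That is lower than the 346.39 m at B, so the point is downgradient.

downgradient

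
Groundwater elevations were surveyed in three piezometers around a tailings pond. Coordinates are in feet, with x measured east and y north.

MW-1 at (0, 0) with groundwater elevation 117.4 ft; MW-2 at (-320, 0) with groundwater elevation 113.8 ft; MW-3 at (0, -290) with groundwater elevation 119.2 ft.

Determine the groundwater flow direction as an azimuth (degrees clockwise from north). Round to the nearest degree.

299°

∂h/∂x = (113.8 − 117.4) / (-320 − 0) = +0.01125
∂h/∂y = (119.2 − 117.4) / (-290 − 0) = -0.006207
Flow direction (−∇h) has components (-0.01125 E, +0.006207 N).
Azimuth = atan2(E, N) = atan2(-0.01125, +0.006207) = 298.9° ≈ 299°.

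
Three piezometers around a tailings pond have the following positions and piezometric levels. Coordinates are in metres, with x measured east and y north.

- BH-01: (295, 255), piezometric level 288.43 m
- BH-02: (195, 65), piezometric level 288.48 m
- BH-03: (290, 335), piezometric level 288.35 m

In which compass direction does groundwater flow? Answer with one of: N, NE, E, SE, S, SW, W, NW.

Three-point gradient (reference BH-01): Δ to BH-02 = (-100, -190, +0.05), Δ to BH-03 = (-5, 80, -0.08).
∂h/∂x = +0.001251, ∂h/∂y = -0.0009218 (det = -8950).
Flow = −∇h = (-0.001251 east, +0.0009218 north), which points northwest.

NW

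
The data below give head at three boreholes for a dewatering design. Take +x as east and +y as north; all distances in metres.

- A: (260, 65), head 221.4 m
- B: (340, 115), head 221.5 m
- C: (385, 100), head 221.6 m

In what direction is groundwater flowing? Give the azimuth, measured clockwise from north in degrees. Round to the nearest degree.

298°

Differences from A: to B (Δx, Δy, Δh) = (80, 50, +0.1); to C = (125, 35, +0.2).
Determinant of the coordinate differences = 80·35 − 125·50 = -3450.
∂h/∂x = [(+0.1)·35 − (+0.2)·50] / -3450 = +0.001884
∂h/∂y = [80·(+0.2) − 125·(+0.1)] / -3450 = -0.001014
Flow direction (−∇h) has components (-0.001884 E, +0.001014 N).
Azimuth = atan2(E, N) = atan2(-0.001884, +0.001014) = 298.3° ≈ 298°.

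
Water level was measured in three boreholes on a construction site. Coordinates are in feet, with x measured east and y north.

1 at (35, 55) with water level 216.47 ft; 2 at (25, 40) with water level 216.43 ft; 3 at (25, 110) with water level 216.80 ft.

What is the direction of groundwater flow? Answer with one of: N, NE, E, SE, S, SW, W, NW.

SE

Taking 1 as reference: 2−1 = (-10, -15, -0.04); 3−1 = (-10, 55, +0.33).
Determinant of the coordinate differences = (-10)·55 − (-10)·(-15) = -700.
∂h/∂x = [(-0.04)·55 − (+0.33)·(-15)] / -700 = -0.003929
∂h/∂y = [(-10)·(+0.33) − (-10)·(-0.04)] / -700 = +0.005286
Flow = −∇h = (+0.003929 east, -0.005286 north), which points southeast.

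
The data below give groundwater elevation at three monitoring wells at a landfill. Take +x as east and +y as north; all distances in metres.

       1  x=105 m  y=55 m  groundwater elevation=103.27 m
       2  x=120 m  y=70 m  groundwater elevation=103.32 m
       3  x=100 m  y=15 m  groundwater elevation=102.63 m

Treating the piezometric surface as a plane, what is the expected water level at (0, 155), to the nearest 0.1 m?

106.6 m

Taking 1 as reference: 2−1 = (15, 15, +0.05); 3−1 = (-5, -40, -0.64).
Determinant of the coordinate differences = 15·(-40) − (-5)·15 = -525.
∂h/∂x = [(+0.05)·(-40) − (-0.64)·15] / -525 = -0.01448
∂h/∂y = [15·(-0.64) − (-5)·(+0.05)] / -525 = +0.01781
h(0, 155) = 103.27 + (-0.01448)·(-105) + (+0.01781)·(100) = 103.27 +1.520 +1.781 = 106.571 m.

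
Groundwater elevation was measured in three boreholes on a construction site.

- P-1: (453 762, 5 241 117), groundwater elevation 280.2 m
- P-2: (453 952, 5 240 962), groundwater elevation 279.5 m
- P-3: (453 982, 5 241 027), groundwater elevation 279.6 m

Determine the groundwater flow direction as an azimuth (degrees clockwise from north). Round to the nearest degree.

143°

Differences from P-1: to P-2 (Δx, Δy, Δh) = (190, -155, -0.7); to P-3 = (220, -90, -0.6).
Determinant of the coordinate differences = 190·(-90) − 220·(-155) = 17000.
∂h/∂x = [(-0.7)·(-90) − (-0.6)·(-155)] / 17000 = -0.001765
∂h/∂y = [190·(-0.6) − 220·(-0.7)] / 17000 = +0.002353
Flow direction (−∇h) has components (+0.001765 E, -0.002353 N).
Azimuth = atan2(E, N) = atan2(+0.001765, -0.002353) = 143.1° ≈ 143°.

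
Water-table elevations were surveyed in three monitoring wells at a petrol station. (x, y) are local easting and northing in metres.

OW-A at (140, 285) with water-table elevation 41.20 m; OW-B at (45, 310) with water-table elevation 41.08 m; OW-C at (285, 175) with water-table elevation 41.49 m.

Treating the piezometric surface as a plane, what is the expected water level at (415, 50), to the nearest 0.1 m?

Three-point gradient (reference OW-A): Δ to OW-B = (-95, 25, -0.12), Δ to OW-C = (145, -110, +0.29).
∂h/∂x = +0.0008718, ∂h/∂y = -0.001487 (det = 6825).
h(415, 50) = 41.20 + (+0.0008718)·(275) + (-0.001487)·(-235) = 41.20 +0.240 +0.349 = 41.789 m.

41.8 m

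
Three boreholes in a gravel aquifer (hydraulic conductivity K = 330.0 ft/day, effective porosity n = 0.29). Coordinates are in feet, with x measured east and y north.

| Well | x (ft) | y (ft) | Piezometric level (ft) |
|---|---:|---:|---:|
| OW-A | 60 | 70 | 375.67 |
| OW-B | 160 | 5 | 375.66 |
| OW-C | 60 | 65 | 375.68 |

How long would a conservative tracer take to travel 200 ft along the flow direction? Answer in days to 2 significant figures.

72 days

With h = a·x + b·y + c and OW-A as origin, the differences give:
  100·a + (-65)·b = -0.01
  0·a + (-5)·b = +0.01
Eliminate b (×(-5) and ×(-65), subtract): -500·a = 0.700 → a = ∂h/∂x = -0.001400
Back-substitute: b = ∂h/∂y = -0.002000.
|∇h| = √(-0.001400² + -0.002000²) = 0.002441
Seepage velocity v = K·i/n = 330.0 × 0.002441 / 0.29 = 2.778 ft/day.
t = 200 / 2.778 = 71.99 days.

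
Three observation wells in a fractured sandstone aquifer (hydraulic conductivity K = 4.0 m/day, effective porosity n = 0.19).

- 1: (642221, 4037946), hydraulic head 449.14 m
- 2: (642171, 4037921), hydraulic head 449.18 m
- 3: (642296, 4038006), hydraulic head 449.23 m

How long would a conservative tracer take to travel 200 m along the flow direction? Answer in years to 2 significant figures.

Differences from 1: to 2 (Δx, Δy, Δh) = (-50, -25, +0.04); to 3 = (75, 60, +0.09).
Determinant of the coordinate differences = (-50)·60 − 75·(-25) = -1125.
∂h/∂x = [(+0.04)·60 − (+0.09)·(-25)] / -1125 = -0.004133
∂h/∂y = [(-50)·(+0.09) − 75·(+0.04)] / -1125 = +0.006667
|∇h| = √(-0.004133² + 0.006667²) = 0.007844
Seepage velocity v = K·i/n = 4.0 × 0.007844 / 0.19 = 0.1651 m/day.
t = 200 / 0.1651 = 1211 days = 3.32 years.

3.3 years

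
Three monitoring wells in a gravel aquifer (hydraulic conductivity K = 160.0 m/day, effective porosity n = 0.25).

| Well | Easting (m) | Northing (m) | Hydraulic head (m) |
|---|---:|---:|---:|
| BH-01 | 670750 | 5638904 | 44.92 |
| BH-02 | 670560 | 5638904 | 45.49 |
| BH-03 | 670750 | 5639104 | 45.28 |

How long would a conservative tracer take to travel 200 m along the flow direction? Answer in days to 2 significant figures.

89 days

∂h/∂x = (45.49 − 44.92) / (670560 − 670750) = -0.003000
∂h/∂y = (45.28 − 44.92) / (5639104 − 5638904) = +0.001800
|∇h| = √(-0.003000² + 0.001800²) = 0.003499
Seepage velocity v = K·i/n = 160.0 × 0.003499 / 0.25 = 2.239 m/day.
t = 200 / 2.239 = 89.33 days.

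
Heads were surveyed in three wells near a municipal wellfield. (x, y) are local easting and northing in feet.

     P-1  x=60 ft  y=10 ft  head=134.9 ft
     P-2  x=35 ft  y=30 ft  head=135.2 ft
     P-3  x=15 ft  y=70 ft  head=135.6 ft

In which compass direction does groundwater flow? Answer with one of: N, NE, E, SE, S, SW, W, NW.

Three-point gradient (reference P-1): Δ to P-2 = (-25, 20, +0.3), Δ to P-3 = (-45, 60, +0.7).
∂h/∂x = -0.006667, ∂h/∂y = +0.006667 (det = -600).
Flow = −∇h = (+0.006667 east, -0.006667 north), which points southeast.

SE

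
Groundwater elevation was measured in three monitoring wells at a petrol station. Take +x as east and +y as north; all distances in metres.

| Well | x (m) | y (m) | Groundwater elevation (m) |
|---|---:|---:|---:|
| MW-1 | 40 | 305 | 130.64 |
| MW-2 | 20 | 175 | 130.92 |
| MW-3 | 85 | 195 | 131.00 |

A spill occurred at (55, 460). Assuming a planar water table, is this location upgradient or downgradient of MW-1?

Taking MW-1 as reference: MW-2−MW-1 = (-20, -130, +0.28); MW-3−MW-1 = (45, -110, +0.36).
Solve a·Δx + b·Δy = Δh: det = (-20)·(-110) − 45·(-130) = 8050.
∂h/∂x = [(+0.28)·(-110) − (+0.36)·(-130)] / 8050 = +0.001988
∂h/∂y = [(-20)·(+0.36) − 45·(+0.28)] / 8050 = -0.002460
Head at (55, 460) = 130.64 + (+0.001988)·(15) + (-0.002460)·(155) = 130.29 m.
That is lower than the 130.64 m at MW-1, so the point is downgradient.

downgradient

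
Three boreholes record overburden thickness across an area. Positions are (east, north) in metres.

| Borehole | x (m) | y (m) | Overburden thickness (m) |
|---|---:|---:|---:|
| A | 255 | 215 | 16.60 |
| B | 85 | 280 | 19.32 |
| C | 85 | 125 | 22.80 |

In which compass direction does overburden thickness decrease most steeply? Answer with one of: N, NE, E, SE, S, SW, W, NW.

NE

Three-point gradient (reference A): Δ to B = (-170, 65, +2.72), Δ to C = (-170, -90, +6.20).
∂d/∂x = -0.02458, ∂d/∂y = -0.02245 (det = 26350).
Steepest decrease is along −∇f = (+0.02458 E, +0.02245 N) → northeast.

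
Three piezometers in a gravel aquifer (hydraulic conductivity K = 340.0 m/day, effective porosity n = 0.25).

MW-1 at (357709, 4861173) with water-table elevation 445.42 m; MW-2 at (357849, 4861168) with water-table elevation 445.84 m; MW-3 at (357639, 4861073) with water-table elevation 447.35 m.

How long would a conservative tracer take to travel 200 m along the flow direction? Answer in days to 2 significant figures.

With h = a·x + b·y + c and MW-1 as origin, the differences give:
  140·a + (-5)·b = +0.42
  (-70)·a + (-100)·b = +1.93
Eliminate b (×(-100) and ×(-5), subtract): -14350·a = -32.350 → a = ∂h/∂x = +0.002254
Back-substitute: b = ∂h/∂y = -0.02088.
|∇h| = √(0.002254² + -0.02088²) = 0.021
Seepage velocity v = K·i/n = 340.0 × 0.021 / 0.25 = 28.56 m/day.
t = 200 / 28.56 = 7.003 days.

7.0 days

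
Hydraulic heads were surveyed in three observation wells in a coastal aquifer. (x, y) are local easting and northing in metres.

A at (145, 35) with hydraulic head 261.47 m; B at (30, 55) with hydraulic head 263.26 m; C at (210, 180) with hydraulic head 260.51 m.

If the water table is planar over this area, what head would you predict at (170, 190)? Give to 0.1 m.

With h = a·x + b·y + c and A as origin, the differences give:
  (-115)·a + 20·b = +1.79
  65·a + 145·b = -0.96
Eliminate b (×145 and ×20, subtract): -17975·a = 278.750 → a = ∂h/∂x = -0.01551
Back-substitute: b = ∂h/∂y = +0.0003310.
h(170, 190) = 261.47 + (-0.01551)·(25) + (+0.0003310)·(155) = 261.47 -0.388 +0.051 = 261.134 m.

261.1 m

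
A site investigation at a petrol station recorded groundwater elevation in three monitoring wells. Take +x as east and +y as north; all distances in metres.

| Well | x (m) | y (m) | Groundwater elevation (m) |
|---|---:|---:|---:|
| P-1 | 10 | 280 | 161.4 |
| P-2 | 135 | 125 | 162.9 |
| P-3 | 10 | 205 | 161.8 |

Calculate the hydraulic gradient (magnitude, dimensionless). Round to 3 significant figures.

Three-point gradient (reference P-1): Δ to P-2 = (125, -155, +1.5), Δ to P-3 = (0, -75, +0.4).
∂h/∂x = +0.005387, ∂h/∂y = -0.005333 (det = -9375).
|∇h| = √(0.005387² + -0.005333²) = 0.00758

0.00758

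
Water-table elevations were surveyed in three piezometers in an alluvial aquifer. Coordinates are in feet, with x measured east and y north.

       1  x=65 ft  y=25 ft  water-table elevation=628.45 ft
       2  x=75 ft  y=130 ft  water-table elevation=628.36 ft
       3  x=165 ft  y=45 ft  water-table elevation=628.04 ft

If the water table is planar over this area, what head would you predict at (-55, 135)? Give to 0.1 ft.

Taking 1 as reference: 2−1 = (10, 105, -0.09); 3−1 = (100, 20, -0.41).
Determinant of the coordinate differences = 10·20 − 100·105 = -10300.
∂h/∂x = [(-0.09)·20 − (-0.41)·105] / -10300 = -0.004005
∂h/∂y = [10·(-0.41) − 100·(-0.09)] / -10300 = -0.0004757
h(-55, 135) = 628.45 + (-0.004005)·(-120) + (-0.0004757)·(110) = 628.45 +0.481 -0.052 = 628.878 ft.

628.9 ft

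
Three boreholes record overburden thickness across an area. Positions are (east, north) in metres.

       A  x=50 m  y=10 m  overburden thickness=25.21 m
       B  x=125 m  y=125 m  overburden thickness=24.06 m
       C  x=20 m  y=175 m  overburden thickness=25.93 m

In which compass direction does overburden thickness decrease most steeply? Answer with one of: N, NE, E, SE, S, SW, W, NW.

Taking A as reference: B−A = (75, 115, -1.15); C−A = (-30, 165, +0.72).
Solve a·Δx + b·Δy = Δd: det = 75·165 − (-30)·115 = 15825.
∂d/∂x = [(-1.15)·165 − (+0.72)·115] / 15825 = -0.01722
∂d/∂y = [75·(+0.72) − (-30)·(-1.15)] / 15825 = +0.001232
Steepest decrease is along −∇f = (+0.01722 E, -0.001232 N) → east.

E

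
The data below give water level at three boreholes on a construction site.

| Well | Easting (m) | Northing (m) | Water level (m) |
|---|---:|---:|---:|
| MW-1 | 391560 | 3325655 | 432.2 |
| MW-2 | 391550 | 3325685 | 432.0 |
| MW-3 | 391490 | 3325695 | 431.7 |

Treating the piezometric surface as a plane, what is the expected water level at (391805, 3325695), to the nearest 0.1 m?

Differences from MW-1: to MW-2 (Δx, Δy, Δh) = (-10, 30, -0.2); to MW-3 = (-70, 40, -0.5).
Determinant of the coordinate differences = (-10)·40 − (-70)·30 = 1700.
∂h/∂x = [(-0.2)·40 − (-0.5)·30] / 1700 = +0.004118
∂h/∂y = [(-10)·(-0.5) − (-70)·(-0.2)] / 1700 = -0.005294
h(391805, 3325695) = 432.2 + (+0.004118)·(245) + (-0.005294)·(40) = 432.2 +1.009 -0.212 = 432.997 m.

433.0 m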